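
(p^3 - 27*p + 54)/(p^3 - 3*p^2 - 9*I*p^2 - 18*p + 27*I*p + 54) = (p^2 + 3*p - 18)/(p^2 - 9*I*p - 18)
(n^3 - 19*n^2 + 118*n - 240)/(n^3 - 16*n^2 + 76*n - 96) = (n - 5)/(n - 2)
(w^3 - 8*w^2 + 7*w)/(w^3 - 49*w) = (w - 1)/(w + 7)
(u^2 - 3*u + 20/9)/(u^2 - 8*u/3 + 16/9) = (3*u - 5)/(3*u - 4)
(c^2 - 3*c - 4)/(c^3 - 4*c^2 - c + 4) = 1/(c - 1)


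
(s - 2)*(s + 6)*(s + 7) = s^3 + 11*s^2 + 16*s - 84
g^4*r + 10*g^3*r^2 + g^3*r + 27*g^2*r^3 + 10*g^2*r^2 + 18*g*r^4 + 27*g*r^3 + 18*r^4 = (g + r)*(g + 3*r)*(g + 6*r)*(g*r + r)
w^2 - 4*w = w*(w - 4)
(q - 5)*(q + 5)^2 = q^3 + 5*q^2 - 25*q - 125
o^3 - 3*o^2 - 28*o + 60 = (o - 6)*(o - 2)*(o + 5)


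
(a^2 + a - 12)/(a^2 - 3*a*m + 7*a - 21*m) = (a^2 + a - 12)/(a^2 - 3*a*m + 7*a - 21*m)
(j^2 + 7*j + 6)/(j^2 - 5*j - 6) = (j + 6)/(j - 6)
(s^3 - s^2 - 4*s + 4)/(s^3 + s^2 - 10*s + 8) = (s + 2)/(s + 4)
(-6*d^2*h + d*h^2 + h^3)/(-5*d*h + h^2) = (6*d^2 - d*h - h^2)/(5*d - h)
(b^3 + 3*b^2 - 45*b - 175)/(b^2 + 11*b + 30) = (b^2 - 2*b - 35)/(b + 6)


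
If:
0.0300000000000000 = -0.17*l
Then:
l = -0.18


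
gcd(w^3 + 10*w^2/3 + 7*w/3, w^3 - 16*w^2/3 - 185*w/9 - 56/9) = w + 7/3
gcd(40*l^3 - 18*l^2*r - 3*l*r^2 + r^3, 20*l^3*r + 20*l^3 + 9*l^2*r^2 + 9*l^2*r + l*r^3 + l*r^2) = 4*l + r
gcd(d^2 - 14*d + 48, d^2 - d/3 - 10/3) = 1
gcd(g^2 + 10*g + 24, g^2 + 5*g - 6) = g + 6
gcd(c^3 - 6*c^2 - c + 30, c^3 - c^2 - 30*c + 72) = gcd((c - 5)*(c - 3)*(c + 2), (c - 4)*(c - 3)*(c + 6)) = c - 3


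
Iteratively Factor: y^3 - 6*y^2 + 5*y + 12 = (y + 1)*(y^2 - 7*y + 12) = (y - 3)*(y + 1)*(y - 4)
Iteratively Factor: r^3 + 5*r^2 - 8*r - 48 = (r - 3)*(r^2 + 8*r + 16) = (r - 3)*(r + 4)*(r + 4)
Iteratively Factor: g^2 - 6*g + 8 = (g - 4)*(g - 2)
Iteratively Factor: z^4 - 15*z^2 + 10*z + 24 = (z - 2)*(z^3 + 2*z^2 - 11*z - 12) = (z - 3)*(z - 2)*(z^2 + 5*z + 4) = (z - 3)*(z - 2)*(z + 1)*(z + 4)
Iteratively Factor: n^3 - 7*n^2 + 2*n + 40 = (n - 4)*(n^2 - 3*n - 10) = (n - 4)*(n + 2)*(n - 5)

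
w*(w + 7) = w^2 + 7*w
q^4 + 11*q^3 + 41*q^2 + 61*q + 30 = (q + 1)*(q + 2)*(q + 3)*(q + 5)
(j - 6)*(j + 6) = j^2 - 36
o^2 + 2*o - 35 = (o - 5)*(o + 7)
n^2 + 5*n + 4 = (n + 1)*(n + 4)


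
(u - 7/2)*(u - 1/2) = u^2 - 4*u + 7/4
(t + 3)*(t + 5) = t^2 + 8*t + 15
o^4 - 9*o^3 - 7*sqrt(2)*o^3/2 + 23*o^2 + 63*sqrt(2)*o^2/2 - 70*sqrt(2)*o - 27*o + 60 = (o - 5)*(o - 4)*(o - 3*sqrt(2))*(o - sqrt(2)/2)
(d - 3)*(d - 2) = d^2 - 5*d + 6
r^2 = r^2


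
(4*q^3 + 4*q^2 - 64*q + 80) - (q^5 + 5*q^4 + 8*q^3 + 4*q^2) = -q^5 - 5*q^4 - 4*q^3 - 64*q + 80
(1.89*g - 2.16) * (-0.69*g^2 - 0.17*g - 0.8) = -1.3041*g^3 + 1.1691*g^2 - 1.1448*g + 1.728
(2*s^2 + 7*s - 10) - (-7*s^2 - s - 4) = 9*s^2 + 8*s - 6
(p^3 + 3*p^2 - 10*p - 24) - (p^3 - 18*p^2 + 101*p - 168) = 21*p^2 - 111*p + 144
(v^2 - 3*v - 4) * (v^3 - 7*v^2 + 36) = v^5 - 10*v^4 + 17*v^3 + 64*v^2 - 108*v - 144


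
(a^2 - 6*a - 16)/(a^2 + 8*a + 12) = (a - 8)/(a + 6)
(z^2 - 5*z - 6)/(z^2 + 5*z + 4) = (z - 6)/(z + 4)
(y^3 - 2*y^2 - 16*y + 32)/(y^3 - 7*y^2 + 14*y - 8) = (y + 4)/(y - 1)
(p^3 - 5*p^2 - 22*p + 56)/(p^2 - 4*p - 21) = (p^2 + 2*p - 8)/(p + 3)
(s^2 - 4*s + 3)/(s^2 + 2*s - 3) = (s - 3)/(s + 3)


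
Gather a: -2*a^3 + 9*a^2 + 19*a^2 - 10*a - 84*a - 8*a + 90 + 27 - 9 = -2*a^3 + 28*a^2 - 102*a + 108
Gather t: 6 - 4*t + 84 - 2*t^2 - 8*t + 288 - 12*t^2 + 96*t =-14*t^2 + 84*t + 378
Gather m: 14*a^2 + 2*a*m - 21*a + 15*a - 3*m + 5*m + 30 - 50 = 14*a^2 - 6*a + m*(2*a + 2) - 20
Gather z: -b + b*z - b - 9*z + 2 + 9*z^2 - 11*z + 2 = -2*b + 9*z^2 + z*(b - 20) + 4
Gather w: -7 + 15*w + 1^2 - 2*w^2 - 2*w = -2*w^2 + 13*w - 6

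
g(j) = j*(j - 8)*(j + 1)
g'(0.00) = -8.00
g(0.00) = 0.00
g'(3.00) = -23.00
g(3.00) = -60.00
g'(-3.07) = 63.25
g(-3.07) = -70.35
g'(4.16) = -14.32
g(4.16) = -82.43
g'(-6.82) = 227.02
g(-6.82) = -588.24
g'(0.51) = -14.36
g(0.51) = -5.77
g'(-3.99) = 95.62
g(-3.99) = -143.04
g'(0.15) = -10.03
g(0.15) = -1.35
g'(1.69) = -23.09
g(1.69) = -28.69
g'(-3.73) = 85.96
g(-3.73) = -119.45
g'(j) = j*(j - 8) + j*(j + 1) + (j - 8)*(j + 1)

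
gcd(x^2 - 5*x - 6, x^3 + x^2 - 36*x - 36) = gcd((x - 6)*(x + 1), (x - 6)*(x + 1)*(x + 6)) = x^2 - 5*x - 6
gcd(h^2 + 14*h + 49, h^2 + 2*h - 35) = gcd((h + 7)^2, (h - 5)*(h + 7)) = h + 7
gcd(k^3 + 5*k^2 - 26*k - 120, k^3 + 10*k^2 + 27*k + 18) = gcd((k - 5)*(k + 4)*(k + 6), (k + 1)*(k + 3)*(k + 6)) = k + 6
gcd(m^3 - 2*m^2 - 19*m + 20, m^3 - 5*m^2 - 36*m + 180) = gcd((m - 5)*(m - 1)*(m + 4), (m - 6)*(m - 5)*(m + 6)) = m - 5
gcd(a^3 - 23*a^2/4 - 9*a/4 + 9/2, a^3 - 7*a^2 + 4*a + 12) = a^2 - 5*a - 6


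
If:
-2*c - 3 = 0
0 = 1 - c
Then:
No Solution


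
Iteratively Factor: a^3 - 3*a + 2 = (a + 2)*(a^2 - 2*a + 1) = (a - 1)*(a + 2)*(a - 1)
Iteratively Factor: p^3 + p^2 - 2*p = (p + 2)*(p^2 - p) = (p - 1)*(p + 2)*(p)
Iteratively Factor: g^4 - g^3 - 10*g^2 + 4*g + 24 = (g + 2)*(g^3 - 3*g^2 - 4*g + 12) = (g + 2)^2*(g^2 - 5*g + 6) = (g - 3)*(g + 2)^2*(g - 2)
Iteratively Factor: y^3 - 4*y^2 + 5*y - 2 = (y - 1)*(y^2 - 3*y + 2) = (y - 2)*(y - 1)*(y - 1)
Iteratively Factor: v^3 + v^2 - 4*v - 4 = (v - 2)*(v^2 + 3*v + 2) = (v - 2)*(v + 1)*(v + 2)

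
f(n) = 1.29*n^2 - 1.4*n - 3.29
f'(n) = 2.58*n - 1.4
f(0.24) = -3.55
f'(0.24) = -0.78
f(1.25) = -3.02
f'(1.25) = 1.82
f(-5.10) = 37.40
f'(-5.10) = -14.56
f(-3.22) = 14.59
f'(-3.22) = -9.71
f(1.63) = -2.14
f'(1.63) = 2.81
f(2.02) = -0.85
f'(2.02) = 3.81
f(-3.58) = 18.26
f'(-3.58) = -10.64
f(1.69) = -1.97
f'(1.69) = 2.96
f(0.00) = -3.29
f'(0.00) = -1.40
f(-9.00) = 113.80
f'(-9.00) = -24.62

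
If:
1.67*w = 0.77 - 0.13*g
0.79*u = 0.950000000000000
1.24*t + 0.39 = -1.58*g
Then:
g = 5.92307692307692 - 12.8461538461538*w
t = 16.3684863523573*w - 7.86166253101737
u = 1.20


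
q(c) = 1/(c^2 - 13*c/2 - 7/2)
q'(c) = (13/2 - 2*c)/(c^2 - 13*c/2 - 7/2)^2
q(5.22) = -0.10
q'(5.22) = -0.04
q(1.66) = -0.09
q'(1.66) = 0.02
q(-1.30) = 0.15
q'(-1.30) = 0.21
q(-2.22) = 0.06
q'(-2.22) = 0.04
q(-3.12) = 0.04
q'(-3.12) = 0.02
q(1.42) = -0.09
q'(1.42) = 0.03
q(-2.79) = 0.04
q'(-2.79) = 0.02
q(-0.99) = 0.26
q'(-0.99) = 0.55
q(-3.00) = 0.04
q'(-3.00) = 0.02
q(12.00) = 0.02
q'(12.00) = 0.00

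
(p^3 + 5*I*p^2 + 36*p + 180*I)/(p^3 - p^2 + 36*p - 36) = (p + 5*I)/(p - 1)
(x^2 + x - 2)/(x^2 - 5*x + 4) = (x + 2)/(x - 4)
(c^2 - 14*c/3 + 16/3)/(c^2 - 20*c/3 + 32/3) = (c - 2)/(c - 4)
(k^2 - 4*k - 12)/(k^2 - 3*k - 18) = (k + 2)/(k + 3)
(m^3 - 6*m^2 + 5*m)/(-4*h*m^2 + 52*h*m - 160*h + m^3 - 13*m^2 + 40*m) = m*(1 - m)/(4*h*m - 32*h - m^2 + 8*m)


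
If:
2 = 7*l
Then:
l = 2/7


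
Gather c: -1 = -1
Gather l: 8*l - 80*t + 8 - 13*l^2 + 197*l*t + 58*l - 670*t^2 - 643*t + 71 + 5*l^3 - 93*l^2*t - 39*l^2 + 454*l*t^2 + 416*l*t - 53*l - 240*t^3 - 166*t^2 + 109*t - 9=5*l^3 + l^2*(-93*t - 52) + l*(454*t^2 + 613*t + 13) - 240*t^3 - 836*t^2 - 614*t + 70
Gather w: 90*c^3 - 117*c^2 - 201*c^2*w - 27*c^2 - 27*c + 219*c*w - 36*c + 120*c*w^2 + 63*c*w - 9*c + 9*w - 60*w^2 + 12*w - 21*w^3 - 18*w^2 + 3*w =90*c^3 - 144*c^2 - 72*c - 21*w^3 + w^2*(120*c - 78) + w*(-201*c^2 + 282*c + 24)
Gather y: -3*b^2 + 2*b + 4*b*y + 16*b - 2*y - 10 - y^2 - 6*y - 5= -3*b^2 + 18*b - y^2 + y*(4*b - 8) - 15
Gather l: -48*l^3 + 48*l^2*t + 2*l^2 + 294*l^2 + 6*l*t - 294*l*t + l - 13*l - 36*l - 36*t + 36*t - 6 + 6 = -48*l^3 + l^2*(48*t + 296) + l*(-288*t - 48)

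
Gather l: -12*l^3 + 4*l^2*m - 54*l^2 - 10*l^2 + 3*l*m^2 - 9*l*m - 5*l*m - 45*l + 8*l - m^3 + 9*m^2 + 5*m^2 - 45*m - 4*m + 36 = -12*l^3 + l^2*(4*m - 64) + l*(3*m^2 - 14*m - 37) - m^3 + 14*m^2 - 49*m + 36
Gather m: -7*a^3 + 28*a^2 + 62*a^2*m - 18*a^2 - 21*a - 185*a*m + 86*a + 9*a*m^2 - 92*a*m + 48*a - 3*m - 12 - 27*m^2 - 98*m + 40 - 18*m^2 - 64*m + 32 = -7*a^3 + 10*a^2 + 113*a + m^2*(9*a - 45) + m*(62*a^2 - 277*a - 165) + 60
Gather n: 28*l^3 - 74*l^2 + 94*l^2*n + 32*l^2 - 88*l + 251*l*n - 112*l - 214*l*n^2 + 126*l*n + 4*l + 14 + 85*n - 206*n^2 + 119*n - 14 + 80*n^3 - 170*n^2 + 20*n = 28*l^3 - 42*l^2 - 196*l + 80*n^3 + n^2*(-214*l - 376) + n*(94*l^2 + 377*l + 224)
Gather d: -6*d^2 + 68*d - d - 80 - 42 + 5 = -6*d^2 + 67*d - 117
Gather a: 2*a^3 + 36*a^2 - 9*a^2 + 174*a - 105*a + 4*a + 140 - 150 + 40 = 2*a^3 + 27*a^2 + 73*a + 30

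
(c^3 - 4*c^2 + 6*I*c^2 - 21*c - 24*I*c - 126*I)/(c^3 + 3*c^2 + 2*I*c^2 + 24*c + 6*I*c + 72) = (c - 7)/(c - 4*I)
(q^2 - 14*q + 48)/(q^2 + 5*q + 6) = (q^2 - 14*q + 48)/(q^2 + 5*q + 6)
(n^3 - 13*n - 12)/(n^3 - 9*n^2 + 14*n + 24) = (n + 3)/(n - 6)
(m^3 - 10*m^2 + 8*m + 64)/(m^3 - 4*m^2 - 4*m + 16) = (m - 8)/(m - 2)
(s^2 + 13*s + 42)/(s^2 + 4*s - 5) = (s^2 + 13*s + 42)/(s^2 + 4*s - 5)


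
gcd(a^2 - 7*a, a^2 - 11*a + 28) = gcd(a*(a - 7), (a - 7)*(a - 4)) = a - 7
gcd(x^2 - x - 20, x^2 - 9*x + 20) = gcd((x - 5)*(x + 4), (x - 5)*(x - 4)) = x - 5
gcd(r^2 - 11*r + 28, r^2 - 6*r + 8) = r - 4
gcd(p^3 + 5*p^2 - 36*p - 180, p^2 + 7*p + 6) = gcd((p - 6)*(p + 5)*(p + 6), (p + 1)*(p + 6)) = p + 6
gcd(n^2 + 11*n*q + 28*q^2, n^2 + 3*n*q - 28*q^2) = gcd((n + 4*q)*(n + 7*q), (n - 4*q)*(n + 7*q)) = n + 7*q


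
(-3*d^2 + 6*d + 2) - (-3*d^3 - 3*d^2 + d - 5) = 3*d^3 + 5*d + 7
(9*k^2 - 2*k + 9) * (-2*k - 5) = -18*k^3 - 41*k^2 - 8*k - 45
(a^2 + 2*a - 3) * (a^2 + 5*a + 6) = a^4 + 7*a^3 + 13*a^2 - 3*a - 18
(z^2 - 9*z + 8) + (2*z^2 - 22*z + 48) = 3*z^2 - 31*z + 56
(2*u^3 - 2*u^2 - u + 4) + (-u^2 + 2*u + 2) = 2*u^3 - 3*u^2 + u + 6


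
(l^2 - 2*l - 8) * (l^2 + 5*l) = l^4 + 3*l^3 - 18*l^2 - 40*l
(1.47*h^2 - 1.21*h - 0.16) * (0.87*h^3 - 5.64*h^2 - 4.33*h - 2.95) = 1.2789*h^5 - 9.3435*h^4 + 0.3201*h^3 + 1.8052*h^2 + 4.2623*h + 0.472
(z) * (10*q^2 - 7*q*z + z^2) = 10*q^2*z - 7*q*z^2 + z^3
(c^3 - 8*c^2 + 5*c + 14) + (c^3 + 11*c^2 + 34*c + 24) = 2*c^3 + 3*c^2 + 39*c + 38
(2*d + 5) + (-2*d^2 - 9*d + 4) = -2*d^2 - 7*d + 9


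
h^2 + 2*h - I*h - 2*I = (h + 2)*(h - I)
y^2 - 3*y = y*(y - 3)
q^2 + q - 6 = (q - 2)*(q + 3)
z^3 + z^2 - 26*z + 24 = (z - 4)*(z - 1)*(z + 6)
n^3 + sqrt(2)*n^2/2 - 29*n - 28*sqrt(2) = (n - 4*sqrt(2))*(n + sqrt(2))*(n + 7*sqrt(2)/2)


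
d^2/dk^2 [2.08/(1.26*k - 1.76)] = 6.604416/(1.26*k - 1.76)^3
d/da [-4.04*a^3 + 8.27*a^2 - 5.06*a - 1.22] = -12.12*a^2 + 16.54*a - 5.06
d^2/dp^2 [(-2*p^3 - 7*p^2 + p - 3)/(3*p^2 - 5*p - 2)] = 2*(-158*p^3 - 267*p^2 + 129*p - 131)/(27*p^6 - 135*p^5 + 171*p^4 + 55*p^3 - 114*p^2 - 60*p - 8)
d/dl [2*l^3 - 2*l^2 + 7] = 2*l*(3*l - 2)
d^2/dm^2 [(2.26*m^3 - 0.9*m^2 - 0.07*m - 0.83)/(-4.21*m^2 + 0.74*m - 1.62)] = (-2.8421709430404e-14*m^4 + 36.441246*m^3 + 67.692666*m^2 - 53.96604*m - 5.520764)/(74.618461*m^6 - 39.347502*m^5 + 93.055314*m^4 - 30.686912*m^3 + 35.807508*m^2 - 5.826168*m + 4.251528)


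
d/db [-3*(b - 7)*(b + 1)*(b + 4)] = -9*b^2 + 12*b + 93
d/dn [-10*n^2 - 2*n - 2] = -20*n - 2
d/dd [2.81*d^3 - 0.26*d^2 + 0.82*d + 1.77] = 8.43*d^2 - 0.52*d + 0.82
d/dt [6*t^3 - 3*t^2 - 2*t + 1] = 18*t^2 - 6*t - 2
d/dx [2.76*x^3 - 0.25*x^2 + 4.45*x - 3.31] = 8.28*x^2 - 0.5*x + 4.45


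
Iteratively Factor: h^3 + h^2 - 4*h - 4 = (h + 1)*(h^2 - 4) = (h + 1)*(h + 2)*(h - 2)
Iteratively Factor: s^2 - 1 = (s + 1)*(s - 1)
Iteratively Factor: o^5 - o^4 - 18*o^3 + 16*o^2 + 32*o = (o + 4)*(o^4 - 5*o^3 + 2*o^2 + 8*o) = (o - 4)*(o + 4)*(o^3 - o^2 - 2*o) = (o - 4)*(o + 1)*(o + 4)*(o^2 - 2*o) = (o - 4)*(o - 2)*(o + 1)*(o + 4)*(o)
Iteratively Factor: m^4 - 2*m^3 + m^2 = (m)*(m^3 - 2*m^2 + m) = m*(m - 1)*(m^2 - m) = m^2*(m - 1)*(m - 1)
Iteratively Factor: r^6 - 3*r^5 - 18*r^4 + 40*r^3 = (r + 4)*(r^5 - 7*r^4 + 10*r^3) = r*(r + 4)*(r^4 - 7*r^3 + 10*r^2) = r*(r - 2)*(r + 4)*(r^3 - 5*r^2) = r*(r - 5)*(r - 2)*(r + 4)*(r^2) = r^2*(r - 5)*(r - 2)*(r + 4)*(r)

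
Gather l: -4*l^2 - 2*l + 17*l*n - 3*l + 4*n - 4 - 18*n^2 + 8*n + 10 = -4*l^2 + l*(17*n - 5) - 18*n^2 + 12*n + 6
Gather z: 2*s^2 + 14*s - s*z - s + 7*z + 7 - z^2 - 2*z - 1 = 2*s^2 + 13*s - z^2 + z*(5 - s) + 6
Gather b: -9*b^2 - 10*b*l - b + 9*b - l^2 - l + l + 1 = -9*b^2 + b*(8 - 10*l) - l^2 + 1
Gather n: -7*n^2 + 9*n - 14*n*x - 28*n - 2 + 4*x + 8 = -7*n^2 + n*(-14*x - 19) + 4*x + 6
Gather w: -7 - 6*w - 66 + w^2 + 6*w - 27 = w^2 - 100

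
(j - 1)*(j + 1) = j^2 - 1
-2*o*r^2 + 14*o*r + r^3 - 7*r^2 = r*(-2*o + r)*(r - 7)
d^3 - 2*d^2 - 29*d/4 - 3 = (d - 4)*(d + 1/2)*(d + 3/2)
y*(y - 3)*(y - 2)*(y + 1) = y^4 - 4*y^3 + y^2 + 6*y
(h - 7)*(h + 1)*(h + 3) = h^3 - 3*h^2 - 25*h - 21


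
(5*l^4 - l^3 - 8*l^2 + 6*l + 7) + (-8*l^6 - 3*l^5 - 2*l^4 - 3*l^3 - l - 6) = -8*l^6 - 3*l^5 + 3*l^4 - 4*l^3 - 8*l^2 + 5*l + 1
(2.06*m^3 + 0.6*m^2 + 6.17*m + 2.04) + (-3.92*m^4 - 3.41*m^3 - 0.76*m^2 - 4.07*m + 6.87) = -3.92*m^4 - 1.35*m^3 - 0.16*m^2 + 2.1*m + 8.91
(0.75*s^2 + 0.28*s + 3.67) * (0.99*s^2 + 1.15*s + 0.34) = 0.7425*s^4 + 1.1397*s^3 + 4.2103*s^2 + 4.3157*s + 1.2478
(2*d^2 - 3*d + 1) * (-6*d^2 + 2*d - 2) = -12*d^4 + 22*d^3 - 16*d^2 + 8*d - 2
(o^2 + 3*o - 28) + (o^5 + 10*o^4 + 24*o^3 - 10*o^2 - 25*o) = o^5 + 10*o^4 + 24*o^3 - 9*o^2 - 22*o - 28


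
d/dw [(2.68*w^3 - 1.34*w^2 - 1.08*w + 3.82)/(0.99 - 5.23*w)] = (-28.0328*w^3 + 14.9678*w^2 - 2.6532*w + 18.9094)/(27.3529*w^2 - 10.3554*w + 0.9801)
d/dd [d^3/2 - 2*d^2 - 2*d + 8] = 3*d^2/2 - 4*d - 2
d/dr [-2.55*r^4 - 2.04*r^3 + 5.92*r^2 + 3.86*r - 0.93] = -10.2*r^3 - 6.12*r^2 + 11.84*r + 3.86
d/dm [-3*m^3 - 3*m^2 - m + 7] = -9*m^2 - 6*m - 1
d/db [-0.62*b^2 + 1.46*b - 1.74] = 1.46 - 1.24*b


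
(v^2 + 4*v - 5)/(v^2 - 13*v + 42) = (v^2 + 4*v - 5)/(v^2 - 13*v + 42)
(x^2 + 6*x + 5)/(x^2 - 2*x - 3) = (x + 5)/(x - 3)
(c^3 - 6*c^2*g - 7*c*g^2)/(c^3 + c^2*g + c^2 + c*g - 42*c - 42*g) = c*(c - 7*g)/(c^2 + c - 42)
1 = 1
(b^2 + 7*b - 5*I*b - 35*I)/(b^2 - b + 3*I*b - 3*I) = (b^2 + b*(7 - 5*I) - 35*I)/(b^2 + b*(-1 + 3*I) - 3*I)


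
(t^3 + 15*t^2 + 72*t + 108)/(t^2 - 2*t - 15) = (t^2 + 12*t + 36)/(t - 5)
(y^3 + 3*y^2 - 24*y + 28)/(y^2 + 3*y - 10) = (y^2 + 5*y - 14)/(y + 5)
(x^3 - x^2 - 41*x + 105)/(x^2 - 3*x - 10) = (x^2 + 4*x - 21)/(x + 2)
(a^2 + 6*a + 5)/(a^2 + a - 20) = (a + 1)/(a - 4)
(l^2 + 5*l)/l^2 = (l + 5)/l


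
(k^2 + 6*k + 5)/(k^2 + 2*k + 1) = (k + 5)/(k + 1)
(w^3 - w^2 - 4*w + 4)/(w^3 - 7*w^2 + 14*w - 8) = (w + 2)/(w - 4)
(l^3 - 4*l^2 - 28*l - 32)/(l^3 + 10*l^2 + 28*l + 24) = (l - 8)/(l + 6)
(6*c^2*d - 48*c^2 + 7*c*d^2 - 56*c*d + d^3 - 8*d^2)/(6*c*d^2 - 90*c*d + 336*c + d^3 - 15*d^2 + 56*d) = (c + d)/(d - 7)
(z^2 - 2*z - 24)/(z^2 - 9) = (z^2 - 2*z - 24)/(z^2 - 9)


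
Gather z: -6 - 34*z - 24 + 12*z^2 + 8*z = 12*z^2 - 26*z - 30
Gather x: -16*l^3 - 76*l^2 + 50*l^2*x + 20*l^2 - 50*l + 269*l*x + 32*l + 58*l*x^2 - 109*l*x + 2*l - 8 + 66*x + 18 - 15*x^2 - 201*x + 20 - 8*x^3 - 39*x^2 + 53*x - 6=-16*l^3 - 56*l^2 - 16*l - 8*x^3 + x^2*(58*l - 54) + x*(50*l^2 + 160*l - 82) + 24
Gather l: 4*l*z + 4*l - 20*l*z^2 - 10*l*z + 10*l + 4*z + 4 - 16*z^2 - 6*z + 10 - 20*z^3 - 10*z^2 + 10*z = l*(-20*z^2 - 6*z + 14) - 20*z^3 - 26*z^2 + 8*z + 14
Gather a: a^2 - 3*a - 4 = a^2 - 3*a - 4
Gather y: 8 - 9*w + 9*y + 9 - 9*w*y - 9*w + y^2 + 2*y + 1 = -18*w + y^2 + y*(11 - 9*w) + 18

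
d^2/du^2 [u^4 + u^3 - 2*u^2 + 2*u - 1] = 12*u^2 + 6*u - 4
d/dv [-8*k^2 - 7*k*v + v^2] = -7*k + 2*v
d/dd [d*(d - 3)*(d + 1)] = 3*d^2 - 4*d - 3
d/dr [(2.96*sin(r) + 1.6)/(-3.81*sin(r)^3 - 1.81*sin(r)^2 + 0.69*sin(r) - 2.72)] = (22.5552*sin(r)^3 + 23.6456*sin(r)^2 + 5.792*sin(r) - 9.1552)*cos(r)/(14.5161*sin(r)^6 + 13.7922*sin(r)^5 - 1.9817*sin(r)^4 + 18.2286*sin(r)^3 + 10.3225*sin(r)^2 - 3.7536*sin(r) + 7.3984)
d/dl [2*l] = 2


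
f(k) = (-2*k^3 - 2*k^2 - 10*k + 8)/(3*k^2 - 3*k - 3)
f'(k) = (3 - 6*k)*(-2*k^3 - 2*k^2 - 10*k + 8)/(3*k^2 - 3*k - 3)^2 + (-6*k^2 - 4*k - 10)/(3*k^2 - 3*k - 3) = 2*(-k^4 + 2*k^3 + 9*k^2 - 6*k + 9)/(3*(k^4 - 2*k^3 - k^2 + 2*k + 1))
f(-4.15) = 2.59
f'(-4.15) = -0.40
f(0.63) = -0.11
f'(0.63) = 4.01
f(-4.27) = 2.63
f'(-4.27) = -0.42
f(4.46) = -5.86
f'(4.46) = -0.18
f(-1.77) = 2.61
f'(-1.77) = 1.18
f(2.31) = -8.30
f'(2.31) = 6.39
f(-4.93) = 2.93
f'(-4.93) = -0.48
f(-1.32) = 3.61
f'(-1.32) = 3.91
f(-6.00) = 3.48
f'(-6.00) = -0.54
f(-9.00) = 5.22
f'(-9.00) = -0.61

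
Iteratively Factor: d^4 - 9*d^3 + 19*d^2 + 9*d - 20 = (d - 4)*(d^3 - 5*d^2 - d + 5) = (d - 4)*(d + 1)*(d^2 - 6*d + 5) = (d - 5)*(d - 4)*(d + 1)*(d - 1)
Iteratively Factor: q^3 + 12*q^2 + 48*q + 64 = (q + 4)*(q^2 + 8*q + 16) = (q + 4)^2*(q + 4)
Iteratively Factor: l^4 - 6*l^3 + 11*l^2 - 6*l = (l - 2)*(l^3 - 4*l^2 + 3*l) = (l - 2)*(l - 1)*(l^2 - 3*l) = (l - 3)*(l - 2)*(l - 1)*(l)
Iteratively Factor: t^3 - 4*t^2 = (t)*(t^2 - 4*t) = t^2*(t - 4)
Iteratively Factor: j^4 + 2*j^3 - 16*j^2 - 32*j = (j)*(j^3 + 2*j^2 - 16*j - 32) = j*(j + 4)*(j^2 - 2*j - 8) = j*(j - 4)*(j + 4)*(j + 2)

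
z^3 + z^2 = z^2*(z + 1)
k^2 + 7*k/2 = k*(k + 7/2)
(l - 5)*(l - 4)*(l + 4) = l^3 - 5*l^2 - 16*l + 80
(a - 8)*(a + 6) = a^2 - 2*a - 48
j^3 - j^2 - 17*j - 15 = (j - 5)*(j + 1)*(j + 3)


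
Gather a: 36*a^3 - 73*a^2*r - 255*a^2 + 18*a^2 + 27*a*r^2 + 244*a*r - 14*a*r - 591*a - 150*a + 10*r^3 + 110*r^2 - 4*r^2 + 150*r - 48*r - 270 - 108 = 36*a^3 + a^2*(-73*r - 237) + a*(27*r^2 + 230*r - 741) + 10*r^3 + 106*r^2 + 102*r - 378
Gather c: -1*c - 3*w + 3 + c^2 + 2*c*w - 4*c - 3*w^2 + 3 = c^2 + c*(2*w - 5) - 3*w^2 - 3*w + 6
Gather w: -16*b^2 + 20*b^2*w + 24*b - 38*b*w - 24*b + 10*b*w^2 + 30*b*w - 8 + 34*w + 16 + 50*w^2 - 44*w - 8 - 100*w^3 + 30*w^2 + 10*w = -16*b^2 - 100*w^3 + w^2*(10*b + 80) + w*(20*b^2 - 8*b)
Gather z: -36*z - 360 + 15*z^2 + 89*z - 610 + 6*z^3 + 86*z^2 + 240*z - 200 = 6*z^3 + 101*z^2 + 293*z - 1170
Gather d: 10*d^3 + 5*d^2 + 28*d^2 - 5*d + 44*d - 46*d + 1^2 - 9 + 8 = 10*d^3 + 33*d^2 - 7*d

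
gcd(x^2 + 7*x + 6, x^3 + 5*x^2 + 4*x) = x + 1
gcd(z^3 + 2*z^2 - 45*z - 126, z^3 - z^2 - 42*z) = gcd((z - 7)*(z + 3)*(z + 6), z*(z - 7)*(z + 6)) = z^2 - z - 42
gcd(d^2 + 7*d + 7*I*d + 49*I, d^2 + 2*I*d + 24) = 1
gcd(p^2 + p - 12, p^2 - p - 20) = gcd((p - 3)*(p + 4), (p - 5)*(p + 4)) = p + 4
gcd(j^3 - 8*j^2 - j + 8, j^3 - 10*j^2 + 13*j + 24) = j^2 - 7*j - 8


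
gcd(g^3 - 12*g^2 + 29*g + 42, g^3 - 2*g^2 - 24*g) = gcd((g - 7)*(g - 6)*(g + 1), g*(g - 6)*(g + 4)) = g - 6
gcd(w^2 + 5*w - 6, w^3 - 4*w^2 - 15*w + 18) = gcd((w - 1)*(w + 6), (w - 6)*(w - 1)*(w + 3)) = w - 1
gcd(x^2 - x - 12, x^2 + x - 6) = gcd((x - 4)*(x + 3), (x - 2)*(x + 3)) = x + 3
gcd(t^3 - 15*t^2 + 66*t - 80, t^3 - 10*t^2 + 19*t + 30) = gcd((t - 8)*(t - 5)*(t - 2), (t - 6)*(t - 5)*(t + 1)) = t - 5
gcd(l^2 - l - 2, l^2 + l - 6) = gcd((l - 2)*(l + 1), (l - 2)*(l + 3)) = l - 2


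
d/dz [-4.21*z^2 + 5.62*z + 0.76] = 5.62 - 8.42*z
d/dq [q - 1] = 1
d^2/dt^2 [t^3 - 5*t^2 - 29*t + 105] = 6*t - 10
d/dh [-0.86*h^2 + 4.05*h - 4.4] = 4.05 - 1.72*h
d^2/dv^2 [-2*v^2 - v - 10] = -4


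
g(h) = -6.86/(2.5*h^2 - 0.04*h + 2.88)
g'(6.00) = 0.02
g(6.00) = -0.07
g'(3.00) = 0.16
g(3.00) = -0.27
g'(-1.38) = -0.80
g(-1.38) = -0.89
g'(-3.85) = -0.08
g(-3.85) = -0.17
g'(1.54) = 0.69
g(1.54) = -0.78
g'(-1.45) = -0.74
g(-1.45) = -0.84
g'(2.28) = 0.31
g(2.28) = -0.43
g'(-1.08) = -1.09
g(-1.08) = -1.17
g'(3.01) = 0.16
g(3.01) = -0.27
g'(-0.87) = -1.30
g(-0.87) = -1.43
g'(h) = -6.86*(0.04 - 5.0*h)/(2.5*h^2 - 0.04*h + 2.88)^2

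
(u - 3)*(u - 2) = u^2 - 5*u + 6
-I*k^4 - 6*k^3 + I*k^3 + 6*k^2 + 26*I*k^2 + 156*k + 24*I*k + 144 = (k - 6)*(k + 4)*(k - 6*I)*(-I*k - I)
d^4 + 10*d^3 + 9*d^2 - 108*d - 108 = (d - 3)*(d + 1)*(d + 6)^2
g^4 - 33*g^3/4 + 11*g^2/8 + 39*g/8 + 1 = (g - 8)*(g - 1)*(g + 1/4)*(g + 1/2)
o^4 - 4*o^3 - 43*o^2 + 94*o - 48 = (o - 8)*(o - 1)^2*(o + 6)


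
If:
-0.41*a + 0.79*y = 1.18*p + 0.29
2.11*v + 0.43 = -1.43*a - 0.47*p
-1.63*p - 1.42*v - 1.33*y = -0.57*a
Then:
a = 1.11096267942816*y - 0.30784105006429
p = 0.283479069012251*y - 0.138800991079357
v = 0.0357578992413424 - 0.816071940292901*y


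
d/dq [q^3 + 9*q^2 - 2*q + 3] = 3*q^2 + 18*q - 2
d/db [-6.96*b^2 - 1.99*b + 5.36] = -13.92*b - 1.99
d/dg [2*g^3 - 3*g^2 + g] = 6*g^2 - 6*g + 1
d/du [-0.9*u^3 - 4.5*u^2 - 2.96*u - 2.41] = -2.7*u^2 - 9.0*u - 2.96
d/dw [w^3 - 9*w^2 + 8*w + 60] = 3*w^2 - 18*w + 8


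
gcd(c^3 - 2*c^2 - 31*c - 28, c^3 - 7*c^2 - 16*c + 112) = c^2 - 3*c - 28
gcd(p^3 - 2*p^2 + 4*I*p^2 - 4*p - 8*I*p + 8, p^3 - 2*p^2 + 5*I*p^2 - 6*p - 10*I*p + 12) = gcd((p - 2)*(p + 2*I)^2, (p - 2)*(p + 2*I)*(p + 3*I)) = p^2 + p*(-2 + 2*I) - 4*I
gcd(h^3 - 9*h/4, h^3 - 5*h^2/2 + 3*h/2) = h^2 - 3*h/2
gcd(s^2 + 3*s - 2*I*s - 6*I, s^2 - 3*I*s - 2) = s - 2*I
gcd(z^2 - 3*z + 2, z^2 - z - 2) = z - 2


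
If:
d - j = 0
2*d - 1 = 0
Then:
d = 1/2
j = 1/2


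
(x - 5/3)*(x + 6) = x^2 + 13*x/3 - 10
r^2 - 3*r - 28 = (r - 7)*(r + 4)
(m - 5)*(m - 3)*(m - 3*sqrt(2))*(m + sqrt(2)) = m^4 - 8*m^3 - 2*sqrt(2)*m^3 + 9*m^2 + 16*sqrt(2)*m^2 - 30*sqrt(2)*m + 48*m - 90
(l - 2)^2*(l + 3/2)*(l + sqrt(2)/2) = l^4 - 5*l^3/2 + sqrt(2)*l^3/2 - 2*l^2 - 5*sqrt(2)*l^2/4 - sqrt(2)*l + 6*l + 3*sqrt(2)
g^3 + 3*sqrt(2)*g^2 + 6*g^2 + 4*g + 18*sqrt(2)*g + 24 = (g + 6)*(g + sqrt(2))*(g + 2*sqrt(2))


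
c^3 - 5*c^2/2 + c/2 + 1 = (c - 2)*(c - 1)*(c + 1/2)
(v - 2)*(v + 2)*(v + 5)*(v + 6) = v^4 + 11*v^3 + 26*v^2 - 44*v - 120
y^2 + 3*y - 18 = (y - 3)*(y + 6)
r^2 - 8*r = r*(r - 8)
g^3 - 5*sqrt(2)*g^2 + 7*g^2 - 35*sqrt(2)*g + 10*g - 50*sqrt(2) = (g + 2)*(g + 5)*(g - 5*sqrt(2))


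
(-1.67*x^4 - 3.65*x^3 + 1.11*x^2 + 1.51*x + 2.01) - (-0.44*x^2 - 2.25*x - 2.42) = -1.67*x^4 - 3.65*x^3 + 1.55*x^2 + 3.76*x + 4.43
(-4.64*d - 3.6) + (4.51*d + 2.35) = -0.13*d - 1.25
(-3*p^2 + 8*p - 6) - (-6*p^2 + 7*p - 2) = 3*p^2 + p - 4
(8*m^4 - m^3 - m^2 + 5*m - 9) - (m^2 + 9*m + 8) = 8*m^4 - m^3 - 2*m^2 - 4*m - 17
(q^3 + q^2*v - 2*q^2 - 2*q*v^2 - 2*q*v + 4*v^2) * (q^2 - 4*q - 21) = q^5 + q^4*v - 6*q^4 - 2*q^3*v^2 - 6*q^3*v - 13*q^3 + 12*q^2*v^2 - 13*q^2*v + 42*q^2 + 26*q*v^2 + 42*q*v - 84*v^2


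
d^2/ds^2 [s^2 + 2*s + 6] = 2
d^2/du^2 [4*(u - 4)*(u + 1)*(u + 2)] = 24*u - 8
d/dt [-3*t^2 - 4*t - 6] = -6*t - 4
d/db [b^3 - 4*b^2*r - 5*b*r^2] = 3*b^2 - 8*b*r - 5*r^2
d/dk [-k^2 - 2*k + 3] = -2*k - 2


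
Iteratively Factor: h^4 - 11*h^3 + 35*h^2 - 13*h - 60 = (h - 5)*(h^3 - 6*h^2 + 5*h + 12) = (h - 5)*(h + 1)*(h^2 - 7*h + 12) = (h - 5)*(h - 4)*(h + 1)*(h - 3)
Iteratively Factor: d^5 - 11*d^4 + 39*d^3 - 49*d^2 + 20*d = (d - 1)*(d^4 - 10*d^3 + 29*d^2 - 20*d) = (d - 4)*(d - 1)*(d^3 - 6*d^2 + 5*d) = (d - 4)*(d - 1)^2*(d^2 - 5*d) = d*(d - 4)*(d - 1)^2*(d - 5)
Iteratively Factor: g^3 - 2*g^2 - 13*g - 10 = (g + 2)*(g^2 - 4*g - 5) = (g + 1)*(g + 2)*(g - 5)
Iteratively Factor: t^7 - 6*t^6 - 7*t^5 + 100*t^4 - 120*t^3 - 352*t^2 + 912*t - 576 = (t - 2)*(t^6 - 4*t^5 - 15*t^4 + 70*t^3 + 20*t^2 - 312*t + 288) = (t - 2)^2*(t^5 - 2*t^4 - 19*t^3 + 32*t^2 + 84*t - 144) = (t - 2)^3*(t^4 - 19*t^2 - 6*t + 72) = (t - 2)^3*(t + 3)*(t^3 - 3*t^2 - 10*t + 24) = (t - 4)*(t - 2)^3*(t + 3)*(t^2 + t - 6) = (t - 4)*(t - 2)^4*(t + 3)*(t + 3)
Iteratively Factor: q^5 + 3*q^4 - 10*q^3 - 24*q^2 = (q - 3)*(q^4 + 6*q^3 + 8*q^2) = q*(q - 3)*(q^3 + 6*q^2 + 8*q) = q*(q - 3)*(q + 4)*(q^2 + 2*q) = q^2*(q - 3)*(q + 4)*(q + 2)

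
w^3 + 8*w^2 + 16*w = w*(w + 4)^2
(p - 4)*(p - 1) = p^2 - 5*p + 4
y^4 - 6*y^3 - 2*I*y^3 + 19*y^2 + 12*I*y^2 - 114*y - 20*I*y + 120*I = (y - 6)*(y - 5*I)*(y - I)*(y + 4*I)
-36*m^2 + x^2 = (-6*m + x)*(6*m + x)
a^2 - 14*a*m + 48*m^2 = (a - 8*m)*(a - 6*m)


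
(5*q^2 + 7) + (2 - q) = 5*q^2 - q + 9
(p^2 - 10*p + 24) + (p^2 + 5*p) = 2*p^2 - 5*p + 24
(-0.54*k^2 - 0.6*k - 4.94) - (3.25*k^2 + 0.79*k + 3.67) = -3.79*k^2 - 1.39*k - 8.61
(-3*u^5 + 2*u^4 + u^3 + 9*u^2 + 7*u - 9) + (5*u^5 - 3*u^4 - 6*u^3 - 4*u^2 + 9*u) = 2*u^5 - u^4 - 5*u^3 + 5*u^2 + 16*u - 9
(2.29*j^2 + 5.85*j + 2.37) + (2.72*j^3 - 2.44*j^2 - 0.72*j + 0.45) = 2.72*j^3 - 0.15*j^2 + 5.13*j + 2.82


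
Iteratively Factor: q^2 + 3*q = (q + 3)*(q)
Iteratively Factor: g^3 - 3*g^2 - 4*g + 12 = (g - 2)*(g^2 - g - 6) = (g - 2)*(g + 2)*(g - 3)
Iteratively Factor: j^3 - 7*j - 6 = (j - 3)*(j^2 + 3*j + 2) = (j - 3)*(j + 1)*(j + 2)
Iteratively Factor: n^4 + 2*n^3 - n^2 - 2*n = (n - 1)*(n^3 + 3*n^2 + 2*n) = (n - 1)*(n + 2)*(n^2 + n) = n*(n - 1)*(n + 2)*(n + 1)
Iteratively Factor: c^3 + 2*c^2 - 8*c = (c)*(c^2 + 2*c - 8) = c*(c - 2)*(c + 4)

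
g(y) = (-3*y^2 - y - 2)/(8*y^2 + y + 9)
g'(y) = (-16*y - 1)*(-3*y^2 - y - 2)/(8*y^2 + y + 9)^2 + (-6*y - 1)/(8*y^2 + y + 9)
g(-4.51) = -0.35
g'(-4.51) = 0.01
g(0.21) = -0.24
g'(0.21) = -0.12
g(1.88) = -0.37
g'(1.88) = -0.02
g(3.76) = -0.38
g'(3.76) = -0.00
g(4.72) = -0.38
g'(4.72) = 0.00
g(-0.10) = -0.21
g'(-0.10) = -0.06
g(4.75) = -0.38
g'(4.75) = 0.00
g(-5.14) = -0.35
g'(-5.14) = 0.01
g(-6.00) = -0.36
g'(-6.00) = 0.00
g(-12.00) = -0.37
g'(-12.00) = 0.00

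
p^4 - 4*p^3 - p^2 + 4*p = p*(p - 4)*(p - 1)*(p + 1)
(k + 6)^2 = k^2 + 12*k + 36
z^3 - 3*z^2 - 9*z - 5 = (z - 5)*(z + 1)^2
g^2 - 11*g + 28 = (g - 7)*(g - 4)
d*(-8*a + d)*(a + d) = -8*a^2*d - 7*a*d^2 + d^3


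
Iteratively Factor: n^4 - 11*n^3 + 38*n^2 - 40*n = (n - 5)*(n^3 - 6*n^2 + 8*n) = n*(n - 5)*(n^2 - 6*n + 8) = n*(n - 5)*(n - 4)*(n - 2)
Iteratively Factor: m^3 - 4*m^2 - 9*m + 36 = (m - 4)*(m^2 - 9) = (m - 4)*(m - 3)*(m + 3)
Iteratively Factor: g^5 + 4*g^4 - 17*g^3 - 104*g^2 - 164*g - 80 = (g - 5)*(g^4 + 9*g^3 + 28*g^2 + 36*g + 16) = (g - 5)*(g + 2)*(g^3 + 7*g^2 + 14*g + 8) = (g - 5)*(g + 1)*(g + 2)*(g^2 + 6*g + 8) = (g - 5)*(g + 1)*(g + 2)*(g + 4)*(g + 2)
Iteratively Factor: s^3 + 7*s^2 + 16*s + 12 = (s + 3)*(s^2 + 4*s + 4) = (s + 2)*(s + 3)*(s + 2)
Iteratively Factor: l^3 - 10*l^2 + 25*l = (l - 5)*(l^2 - 5*l) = (l - 5)^2*(l)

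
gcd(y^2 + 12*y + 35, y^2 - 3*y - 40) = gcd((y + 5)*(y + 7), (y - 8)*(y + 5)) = y + 5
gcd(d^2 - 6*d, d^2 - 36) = d - 6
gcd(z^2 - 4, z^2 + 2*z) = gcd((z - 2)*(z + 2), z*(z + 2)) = z + 2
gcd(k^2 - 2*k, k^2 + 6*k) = k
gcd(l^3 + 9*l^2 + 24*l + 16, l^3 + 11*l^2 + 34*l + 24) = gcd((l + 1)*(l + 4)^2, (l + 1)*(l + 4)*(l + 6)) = l^2 + 5*l + 4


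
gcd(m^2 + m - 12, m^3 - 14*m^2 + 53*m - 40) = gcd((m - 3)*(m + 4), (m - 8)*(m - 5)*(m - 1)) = 1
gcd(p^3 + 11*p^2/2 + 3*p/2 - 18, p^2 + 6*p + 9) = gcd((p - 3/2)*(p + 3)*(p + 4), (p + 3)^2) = p + 3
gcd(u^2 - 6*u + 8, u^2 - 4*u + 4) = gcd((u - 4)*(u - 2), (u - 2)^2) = u - 2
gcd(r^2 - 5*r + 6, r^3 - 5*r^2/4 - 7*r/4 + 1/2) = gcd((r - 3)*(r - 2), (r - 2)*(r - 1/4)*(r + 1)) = r - 2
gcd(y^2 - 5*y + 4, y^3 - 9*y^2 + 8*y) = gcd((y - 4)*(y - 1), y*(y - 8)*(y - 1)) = y - 1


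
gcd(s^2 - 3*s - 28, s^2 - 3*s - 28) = s^2 - 3*s - 28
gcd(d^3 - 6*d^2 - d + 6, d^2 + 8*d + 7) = d + 1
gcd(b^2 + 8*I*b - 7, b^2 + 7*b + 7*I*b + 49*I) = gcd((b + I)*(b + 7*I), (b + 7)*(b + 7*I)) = b + 7*I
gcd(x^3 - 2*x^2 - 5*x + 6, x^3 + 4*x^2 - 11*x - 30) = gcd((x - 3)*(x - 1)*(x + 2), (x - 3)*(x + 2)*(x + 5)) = x^2 - x - 6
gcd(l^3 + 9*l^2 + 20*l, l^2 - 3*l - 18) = 1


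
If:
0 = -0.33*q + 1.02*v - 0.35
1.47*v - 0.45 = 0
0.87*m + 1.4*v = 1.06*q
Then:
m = -0.63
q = -0.11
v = 0.31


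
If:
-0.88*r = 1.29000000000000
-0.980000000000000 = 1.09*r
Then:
No Solution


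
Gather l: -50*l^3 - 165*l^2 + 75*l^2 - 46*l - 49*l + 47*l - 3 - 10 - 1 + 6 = -50*l^3 - 90*l^2 - 48*l - 8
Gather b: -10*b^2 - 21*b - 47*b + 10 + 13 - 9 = -10*b^2 - 68*b + 14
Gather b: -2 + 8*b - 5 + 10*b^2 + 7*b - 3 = 10*b^2 + 15*b - 10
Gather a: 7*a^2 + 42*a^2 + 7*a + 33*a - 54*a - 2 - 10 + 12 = 49*a^2 - 14*a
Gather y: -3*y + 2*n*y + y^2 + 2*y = y^2 + y*(2*n - 1)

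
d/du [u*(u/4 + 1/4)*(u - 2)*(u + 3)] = u^3 + 3*u^2/2 - 5*u/2 - 3/2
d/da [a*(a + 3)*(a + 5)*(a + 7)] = 4*a^3 + 45*a^2 + 142*a + 105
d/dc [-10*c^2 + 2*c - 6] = 2 - 20*c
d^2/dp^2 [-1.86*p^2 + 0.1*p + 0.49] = -3.72000000000000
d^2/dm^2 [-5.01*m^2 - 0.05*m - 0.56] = -10.0200000000000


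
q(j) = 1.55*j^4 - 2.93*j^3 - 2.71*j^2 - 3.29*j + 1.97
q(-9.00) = 12117.59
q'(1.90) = -2.79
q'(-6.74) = -2264.40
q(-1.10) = 8.48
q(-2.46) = 94.05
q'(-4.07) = -544.83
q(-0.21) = 2.57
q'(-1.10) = -16.22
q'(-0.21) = -2.60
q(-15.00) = 87799.07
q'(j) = 6.2*j^3 - 8.79*j^2 - 5.42*j - 3.29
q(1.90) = -13.96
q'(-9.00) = -5186.30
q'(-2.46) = -135.45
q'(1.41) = -11.03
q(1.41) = -10.14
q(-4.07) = 593.32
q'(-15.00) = -22824.74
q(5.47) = 811.00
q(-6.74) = 3996.83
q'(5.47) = 718.80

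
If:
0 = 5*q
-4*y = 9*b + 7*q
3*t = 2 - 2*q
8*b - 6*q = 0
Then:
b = 0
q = 0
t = 2/3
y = 0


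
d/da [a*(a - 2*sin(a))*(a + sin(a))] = -a^2*cos(a) + 3*a^2 - 2*a*sin(a) - 2*a*sin(2*a) + cos(2*a) - 1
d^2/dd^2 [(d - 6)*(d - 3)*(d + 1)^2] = 12*d^2 - 42*d + 2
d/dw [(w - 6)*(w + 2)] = 2*w - 4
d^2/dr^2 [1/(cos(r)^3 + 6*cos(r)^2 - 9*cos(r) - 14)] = 3*((-11*cos(r) + 16*cos(2*r) + 3*cos(3*r))*(cos(r)^3 + 6*cos(r)^2 - 9*cos(r) - 14)/4 + 6*(cos(r)^2 + 4*cos(r) - 3)^2*sin(r)^2)/(cos(r)^3 + 6*cos(r)^2 - 9*cos(r) - 14)^3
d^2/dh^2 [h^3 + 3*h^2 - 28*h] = 6*h + 6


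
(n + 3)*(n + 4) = n^2 + 7*n + 12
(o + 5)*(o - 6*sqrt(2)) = o^2 - 6*sqrt(2)*o + 5*o - 30*sqrt(2)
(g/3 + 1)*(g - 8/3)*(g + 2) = g^3/3 + 7*g^2/9 - 22*g/9 - 16/3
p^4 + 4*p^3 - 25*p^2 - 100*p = p*(p - 5)*(p + 4)*(p + 5)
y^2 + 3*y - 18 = (y - 3)*(y + 6)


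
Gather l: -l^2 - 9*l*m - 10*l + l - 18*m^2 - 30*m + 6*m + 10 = -l^2 + l*(-9*m - 9) - 18*m^2 - 24*m + 10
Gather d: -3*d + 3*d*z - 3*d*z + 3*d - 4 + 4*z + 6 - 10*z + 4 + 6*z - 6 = 0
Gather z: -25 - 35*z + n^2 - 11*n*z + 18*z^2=n^2 + 18*z^2 + z*(-11*n - 35) - 25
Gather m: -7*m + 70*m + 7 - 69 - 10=63*m - 72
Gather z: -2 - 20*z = -20*z - 2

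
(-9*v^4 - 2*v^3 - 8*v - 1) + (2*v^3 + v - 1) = -9*v^4 - 7*v - 2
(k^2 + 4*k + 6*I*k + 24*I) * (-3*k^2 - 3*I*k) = -3*k^4 - 12*k^3 - 21*I*k^3 + 18*k^2 - 84*I*k^2 + 72*k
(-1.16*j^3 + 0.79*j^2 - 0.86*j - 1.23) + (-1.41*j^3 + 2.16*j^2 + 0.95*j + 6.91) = -2.57*j^3 + 2.95*j^2 + 0.09*j + 5.68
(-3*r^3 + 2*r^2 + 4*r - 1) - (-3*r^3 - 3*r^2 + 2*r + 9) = 5*r^2 + 2*r - 10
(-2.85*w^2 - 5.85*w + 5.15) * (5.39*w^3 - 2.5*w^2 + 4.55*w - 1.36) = -15.3615*w^5 - 24.4065*w^4 + 29.416*w^3 - 35.6165*w^2 + 31.3885*w - 7.004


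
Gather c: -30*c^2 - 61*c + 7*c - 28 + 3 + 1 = -30*c^2 - 54*c - 24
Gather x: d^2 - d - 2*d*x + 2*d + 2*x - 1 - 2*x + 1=d^2 - 2*d*x + d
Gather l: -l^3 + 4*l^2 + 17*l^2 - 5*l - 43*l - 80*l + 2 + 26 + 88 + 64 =-l^3 + 21*l^2 - 128*l + 180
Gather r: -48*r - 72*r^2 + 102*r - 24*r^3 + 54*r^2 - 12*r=-24*r^3 - 18*r^2 + 42*r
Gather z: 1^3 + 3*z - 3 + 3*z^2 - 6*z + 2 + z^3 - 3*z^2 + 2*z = z^3 - z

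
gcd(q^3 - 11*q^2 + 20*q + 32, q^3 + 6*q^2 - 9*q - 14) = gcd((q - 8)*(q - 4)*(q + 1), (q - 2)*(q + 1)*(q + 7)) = q + 1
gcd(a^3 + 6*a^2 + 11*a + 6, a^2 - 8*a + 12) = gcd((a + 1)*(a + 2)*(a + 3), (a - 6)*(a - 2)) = 1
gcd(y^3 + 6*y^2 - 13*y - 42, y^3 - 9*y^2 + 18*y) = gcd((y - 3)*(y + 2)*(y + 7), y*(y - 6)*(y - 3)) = y - 3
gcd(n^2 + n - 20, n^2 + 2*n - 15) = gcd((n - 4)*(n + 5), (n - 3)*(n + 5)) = n + 5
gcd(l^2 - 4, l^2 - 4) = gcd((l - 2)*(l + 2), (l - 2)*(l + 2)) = l^2 - 4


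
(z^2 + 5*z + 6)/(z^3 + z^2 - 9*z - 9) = (z + 2)/(z^2 - 2*z - 3)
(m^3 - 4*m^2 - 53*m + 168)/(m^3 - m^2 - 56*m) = (m - 3)/m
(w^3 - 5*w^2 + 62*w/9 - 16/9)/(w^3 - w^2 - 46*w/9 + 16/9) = (w - 2)/(w + 2)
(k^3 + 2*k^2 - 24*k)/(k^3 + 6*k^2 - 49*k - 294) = k*(k - 4)/(k^2 - 49)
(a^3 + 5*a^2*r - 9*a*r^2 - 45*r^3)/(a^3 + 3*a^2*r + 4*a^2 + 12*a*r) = (a^2 + 2*a*r - 15*r^2)/(a*(a + 4))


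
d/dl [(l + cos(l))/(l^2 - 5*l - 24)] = ((5 - 2*l)*(l + cos(l)) + (sin(l) - 1)*(-l^2 + 5*l + 24))/(-l^2 + 5*l + 24)^2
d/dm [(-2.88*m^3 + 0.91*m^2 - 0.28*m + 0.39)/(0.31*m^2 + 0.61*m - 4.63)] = (-0.8928*m^4 - 3.5136*m^3 + 40.6451*m^2 - 8.6684*m + 1.0585)/(0.0961*m^4 + 0.3782*m^3 - 2.4985*m^2 - 5.6486*m + 21.4369)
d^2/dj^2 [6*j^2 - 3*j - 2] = 12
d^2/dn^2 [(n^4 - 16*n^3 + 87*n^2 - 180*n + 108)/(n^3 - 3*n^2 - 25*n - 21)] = 2*(73*n^6 - 1452*n^5 + 8841*n^4 - 7240*n^3 - 66861*n^2 + 43956*n + 193563)/(n^9 - 9*n^8 - 48*n^7 + 360*n^6 + 1578*n^5 - 3042*n^4 - 23752*n^3 - 43344*n^2 - 33075*n - 9261)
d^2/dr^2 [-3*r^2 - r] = -6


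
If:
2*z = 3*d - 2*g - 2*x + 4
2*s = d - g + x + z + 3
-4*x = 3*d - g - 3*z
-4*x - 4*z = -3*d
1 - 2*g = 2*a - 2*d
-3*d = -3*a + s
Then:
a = -43/22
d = -20/11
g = 7/11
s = -9/22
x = 2/7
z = -127/77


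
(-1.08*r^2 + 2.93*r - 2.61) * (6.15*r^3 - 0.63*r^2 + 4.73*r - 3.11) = -6.642*r^5 + 18.6999*r^4 - 23.0058*r^3 + 18.862*r^2 - 21.4576*r + 8.1171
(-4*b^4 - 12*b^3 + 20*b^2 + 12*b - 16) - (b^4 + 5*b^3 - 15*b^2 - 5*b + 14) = -5*b^4 - 17*b^3 + 35*b^2 + 17*b - 30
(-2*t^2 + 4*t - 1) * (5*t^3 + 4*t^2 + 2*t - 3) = -10*t^5 + 12*t^4 + 7*t^3 + 10*t^2 - 14*t + 3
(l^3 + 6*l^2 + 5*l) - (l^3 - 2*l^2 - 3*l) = 8*l^2 + 8*l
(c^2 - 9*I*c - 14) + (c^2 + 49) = 2*c^2 - 9*I*c + 35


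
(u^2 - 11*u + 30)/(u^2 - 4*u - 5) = (u - 6)/(u + 1)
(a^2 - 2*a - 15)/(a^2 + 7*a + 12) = (a - 5)/(a + 4)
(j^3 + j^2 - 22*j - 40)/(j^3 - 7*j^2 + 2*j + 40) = (j + 4)/(j - 4)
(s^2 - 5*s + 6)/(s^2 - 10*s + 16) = (s - 3)/(s - 8)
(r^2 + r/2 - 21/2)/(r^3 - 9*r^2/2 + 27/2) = (2*r + 7)/(2*r^2 - 3*r - 9)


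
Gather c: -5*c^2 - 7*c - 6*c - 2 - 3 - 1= -5*c^2 - 13*c - 6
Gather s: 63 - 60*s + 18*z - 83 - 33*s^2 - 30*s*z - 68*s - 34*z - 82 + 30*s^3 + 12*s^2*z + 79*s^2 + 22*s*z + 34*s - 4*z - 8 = 30*s^3 + s^2*(12*z + 46) + s*(-8*z - 94) - 20*z - 110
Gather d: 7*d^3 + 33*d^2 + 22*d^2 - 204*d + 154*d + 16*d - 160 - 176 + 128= 7*d^3 + 55*d^2 - 34*d - 208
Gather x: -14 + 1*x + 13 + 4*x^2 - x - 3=4*x^2 - 4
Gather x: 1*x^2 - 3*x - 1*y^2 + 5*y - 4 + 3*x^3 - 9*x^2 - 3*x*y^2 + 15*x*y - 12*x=3*x^3 - 8*x^2 + x*(-3*y^2 + 15*y - 15) - y^2 + 5*y - 4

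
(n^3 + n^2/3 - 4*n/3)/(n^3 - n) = (n + 4/3)/(n + 1)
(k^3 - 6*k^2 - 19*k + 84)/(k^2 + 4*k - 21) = (k^2 - 3*k - 28)/(k + 7)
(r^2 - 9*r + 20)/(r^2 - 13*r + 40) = (r - 4)/(r - 8)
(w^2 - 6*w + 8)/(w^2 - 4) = (w - 4)/(w + 2)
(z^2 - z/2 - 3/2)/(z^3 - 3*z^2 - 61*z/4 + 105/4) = 2*(z + 1)/(2*z^2 - 3*z - 35)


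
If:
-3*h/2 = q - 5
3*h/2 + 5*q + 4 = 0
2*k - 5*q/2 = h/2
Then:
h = 29/6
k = -77/48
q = -9/4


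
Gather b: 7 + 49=56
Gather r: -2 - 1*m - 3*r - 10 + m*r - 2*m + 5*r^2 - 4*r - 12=-3*m + 5*r^2 + r*(m - 7) - 24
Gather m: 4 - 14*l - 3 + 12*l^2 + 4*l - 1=12*l^2 - 10*l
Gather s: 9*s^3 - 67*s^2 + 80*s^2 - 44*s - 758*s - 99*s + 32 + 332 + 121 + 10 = 9*s^3 + 13*s^2 - 901*s + 495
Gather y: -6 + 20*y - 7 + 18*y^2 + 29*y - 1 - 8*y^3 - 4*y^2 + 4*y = -8*y^3 + 14*y^2 + 53*y - 14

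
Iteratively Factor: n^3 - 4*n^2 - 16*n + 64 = (n + 4)*(n^2 - 8*n + 16) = (n - 4)*(n + 4)*(n - 4)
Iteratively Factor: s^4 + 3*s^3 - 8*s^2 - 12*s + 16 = (s + 2)*(s^3 + s^2 - 10*s + 8) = (s - 1)*(s + 2)*(s^2 + 2*s - 8) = (s - 2)*(s - 1)*(s + 2)*(s + 4)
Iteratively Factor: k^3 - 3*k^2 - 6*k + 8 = (k + 2)*(k^2 - 5*k + 4) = (k - 4)*(k + 2)*(k - 1)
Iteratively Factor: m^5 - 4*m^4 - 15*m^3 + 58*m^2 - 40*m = (m)*(m^4 - 4*m^3 - 15*m^2 + 58*m - 40) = m*(m - 5)*(m^3 + m^2 - 10*m + 8) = m*(m - 5)*(m + 4)*(m^2 - 3*m + 2) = m*(m - 5)*(m - 2)*(m + 4)*(m - 1)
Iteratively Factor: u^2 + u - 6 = (u - 2)*(u + 3)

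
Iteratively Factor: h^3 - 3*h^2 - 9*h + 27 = (h - 3)*(h^2 - 9) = (h - 3)^2*(h + 3)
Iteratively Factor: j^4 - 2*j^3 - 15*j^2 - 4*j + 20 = (j - 5)*(j^3 + 3*j^2 - 4) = (j - 5)*(j + 2)*(j^2 + j - 2) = (j - 5)*(j - 1)*(j + 2)*(j + 2)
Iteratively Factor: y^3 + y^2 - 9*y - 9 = (y - 3)*(y^2 + 4*y + 3) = (y - 3)*(y + 3)*(y + 1)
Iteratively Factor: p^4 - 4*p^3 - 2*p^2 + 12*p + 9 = (p + 1)*(p^3 - 5*p^2 + 3*p + 9) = (p - 3)*(p + 1)*(p^2 - 2*p - 3) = (p - 3)*(p + 1)^2*(p - 3)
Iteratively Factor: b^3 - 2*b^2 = (b)*(b^2 - 2*b) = b*(b - 2)*(b)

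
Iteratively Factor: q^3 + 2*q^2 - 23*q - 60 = (q + 4)*(q^2 - 2*q - 15) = (q + 3)*(q + 4)*(q - 5)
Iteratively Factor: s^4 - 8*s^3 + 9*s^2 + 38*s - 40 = (s - 4)*(s^3 - 4*s^2 - 7*s + 10) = (s - 4)*(s - 1)*(s^2 - 3*s - 10) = (s - 4)*(s - 1)*(s + 2)*(s - 5)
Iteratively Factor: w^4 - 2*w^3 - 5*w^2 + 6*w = (w + 2)*(w^3 - 4*w^2 + 3*w) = (w - 1)*(w + 2)*(w^2 - 3*w) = (w - 3)*(w - 1)*(w + 2)*(w)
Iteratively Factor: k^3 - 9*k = (k)*(k^2 - 9) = k*(k + 3)*(k - 3)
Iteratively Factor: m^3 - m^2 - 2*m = (m)*(m^2 - m - 2) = m*(m + 1)*(m - 2)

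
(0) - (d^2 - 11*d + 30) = -d^2 + 11*d - 30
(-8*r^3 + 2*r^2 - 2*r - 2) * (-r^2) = 8*r^5 - 2*r^4 + 2*r^3 + 2*r^2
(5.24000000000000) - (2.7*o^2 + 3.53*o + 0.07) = -2.7*o^2 - 3.53*o + 5.17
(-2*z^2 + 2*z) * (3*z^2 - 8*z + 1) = -6*z^4 + 22*z^3 - 18*z^2 + 2*z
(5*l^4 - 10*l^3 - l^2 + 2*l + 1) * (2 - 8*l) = -40*l^5 + 90*l^4 - 12*l^3 - 18*l^2 - 4*l + 2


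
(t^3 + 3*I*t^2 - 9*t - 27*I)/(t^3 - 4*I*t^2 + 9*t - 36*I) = (t^2 - 9)/(t^2 - 7*I*t - 12)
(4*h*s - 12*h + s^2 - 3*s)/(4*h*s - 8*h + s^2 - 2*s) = (s - 3)/(s - 2)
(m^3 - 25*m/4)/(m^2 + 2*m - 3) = m*(4*m^2 - 25)/(4*(m^2 + 2*m - 3))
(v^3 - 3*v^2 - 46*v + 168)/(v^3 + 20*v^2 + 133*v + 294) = (v^2 - 10*v + 24)/(v^2 + 13*v + 42)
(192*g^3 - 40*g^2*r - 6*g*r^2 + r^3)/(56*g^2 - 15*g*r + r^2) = (-24*g^2 + 2*g*r + r^2)/(-7*g + r)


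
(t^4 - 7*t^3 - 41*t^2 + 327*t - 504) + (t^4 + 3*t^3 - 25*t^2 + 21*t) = 2*t^4 - 4*t^3 - 66*t^2 + 348*t - 504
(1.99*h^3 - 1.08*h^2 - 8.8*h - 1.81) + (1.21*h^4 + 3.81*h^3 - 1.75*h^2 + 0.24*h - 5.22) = 1.21*h^4 + 5.8*h^3 - 2.83*h^2 - 8.56*h - 7.03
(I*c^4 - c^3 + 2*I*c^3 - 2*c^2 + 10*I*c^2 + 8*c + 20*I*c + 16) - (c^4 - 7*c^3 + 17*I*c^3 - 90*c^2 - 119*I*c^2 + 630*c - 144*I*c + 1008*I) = -c^4 + I*c^4 + 6*c^3 - 15*I*c^3 + 88*c^2 + 129*I*c^2 - 622*c + 164*I*c + 16 - 1008*I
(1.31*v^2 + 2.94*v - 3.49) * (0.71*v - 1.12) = 0.9301*v^3 + 0.620199999999999*v^2 - 5.7707*v + 3.9088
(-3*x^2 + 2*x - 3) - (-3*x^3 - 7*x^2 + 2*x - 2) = 3*x^3 + 4*x^2 - 1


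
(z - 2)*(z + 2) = z^2 - 4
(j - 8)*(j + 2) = j^2 - 6*j - 16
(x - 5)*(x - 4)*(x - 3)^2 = x^4 - 15*x^3 + 83*x^2 - 201*x + 180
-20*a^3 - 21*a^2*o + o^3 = (-5*a + o)*(a + o)*(4*a + o)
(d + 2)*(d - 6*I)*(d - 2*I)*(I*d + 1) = I*d^4 + 9*d^3 + 2*I*d^3 + 18*d^2 - 20*I*d^2 - 12*d - 40*I*d - 24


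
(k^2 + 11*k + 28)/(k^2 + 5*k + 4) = (k + 7)/(k + 1)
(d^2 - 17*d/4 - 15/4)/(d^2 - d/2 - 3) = (-4*d^2 + 17*d + 15)/(2*(-2*d^2 + d + 6))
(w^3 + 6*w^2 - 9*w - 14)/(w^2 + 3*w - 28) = (w^2 - w - 2)/(w - 4)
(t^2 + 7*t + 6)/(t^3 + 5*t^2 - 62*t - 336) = (t + 1)/(t^2 - t - 56)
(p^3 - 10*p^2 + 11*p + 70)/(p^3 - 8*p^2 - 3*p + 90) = (p^2 - 5*p - 14)/(p^2 - 3*p - 18)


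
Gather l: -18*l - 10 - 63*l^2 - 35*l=-63*l^2 - 53*l - 10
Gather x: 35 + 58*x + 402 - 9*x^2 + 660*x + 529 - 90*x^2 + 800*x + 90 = -99*x^2 + 1518*x + 1056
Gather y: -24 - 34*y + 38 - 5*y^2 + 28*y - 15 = -5*y^2 - 6*y - 1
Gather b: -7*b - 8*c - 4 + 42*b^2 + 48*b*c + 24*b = 42*b^2 + b*(48*c + 17) - 8*c - 4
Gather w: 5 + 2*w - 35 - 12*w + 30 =-10*w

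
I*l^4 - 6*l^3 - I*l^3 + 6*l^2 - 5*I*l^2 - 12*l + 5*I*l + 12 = (l - I)*(l + 3*I)*(l + 4*I)*(I*l - I)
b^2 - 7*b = b*(b - 7)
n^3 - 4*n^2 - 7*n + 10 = (n - 5)*(n - 1)*(n + 2)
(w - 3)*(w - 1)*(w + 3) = w^3 - w^2 - 9*w + 9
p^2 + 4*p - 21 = (p - 3)*(p + 7)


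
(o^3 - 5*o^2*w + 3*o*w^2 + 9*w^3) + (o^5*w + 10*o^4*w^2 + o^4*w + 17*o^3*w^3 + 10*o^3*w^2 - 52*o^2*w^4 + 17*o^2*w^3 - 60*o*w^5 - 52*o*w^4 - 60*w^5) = o^5*w + 10*o^4*w^2 + o^4*w + 17*o^3*w^3 + 10*o^3*w^2 + o^3 - 52*o^2*w^4 + 17*o^2*w^3 - 5*o^2*w - 60*o*w^5 - 52*o*w^4 + 3*o*w^2 - 60*w^5 + 9*w^3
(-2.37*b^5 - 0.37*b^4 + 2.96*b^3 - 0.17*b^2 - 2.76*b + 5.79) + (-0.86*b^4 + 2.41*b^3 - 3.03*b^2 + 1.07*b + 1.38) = -2.37*b^5 - 1.23*b^4 + 5.37*b^3 - 3.2*b^2 - 1.69*b + 7.17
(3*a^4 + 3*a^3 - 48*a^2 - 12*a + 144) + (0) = 3*a^4 + 3*a^3 - 48*a^2 - 12*a + 144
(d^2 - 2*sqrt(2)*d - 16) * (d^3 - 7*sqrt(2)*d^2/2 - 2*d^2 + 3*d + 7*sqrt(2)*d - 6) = d^5 - 11*sqrt(2)*d^4/2 - 2*d^4 + d^3 + 11*sqrt(2)*d^3 - 2*d^2 + 50*sqrt(2)*d^2 - 100*sqrt(2)*d - 48*d + 96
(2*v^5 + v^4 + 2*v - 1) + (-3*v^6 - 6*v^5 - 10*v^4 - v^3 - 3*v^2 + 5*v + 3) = -3*v^6 - 4*v^5 - 9*v^4 - v^3 - 3*v^2 + 7*v + 2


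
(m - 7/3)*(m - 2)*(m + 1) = m^3 - 10*m^2/3 + m/3 + 14/3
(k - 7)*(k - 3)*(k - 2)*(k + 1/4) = k^4 - 47*k^3/4 + 38*k^2 - 127*k/4 - 21/2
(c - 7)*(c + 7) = c^2 - 49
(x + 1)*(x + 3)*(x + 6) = x^3 + 10*x^2 + 27*x + 18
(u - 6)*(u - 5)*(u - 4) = u^3 - 15*u^2 + 74*u - 120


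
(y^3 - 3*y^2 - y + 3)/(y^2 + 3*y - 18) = (y^2 - 1)/(y + 6)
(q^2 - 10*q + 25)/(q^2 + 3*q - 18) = (q^2 - 10*q + 25)/(q^2 + 3*q - 18)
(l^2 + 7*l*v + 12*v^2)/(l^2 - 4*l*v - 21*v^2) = (-l - 4*v)/(-l + 7*v)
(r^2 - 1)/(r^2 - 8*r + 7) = (r + 1)/(r - 7)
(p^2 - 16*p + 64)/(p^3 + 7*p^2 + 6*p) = (p^2 - 16*p + 64)/(p*(p^2 + 7*p + 6))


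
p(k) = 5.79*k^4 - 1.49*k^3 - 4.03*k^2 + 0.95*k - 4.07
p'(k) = 23.16*k^3 - 4.47*k^2 - 8.06*k + 0.95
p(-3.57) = 949.45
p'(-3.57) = -1081.01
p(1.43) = 8.90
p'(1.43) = 48.01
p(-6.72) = 12067.16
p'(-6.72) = -7174.98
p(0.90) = -3.77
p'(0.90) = 6.96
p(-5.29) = 4632.91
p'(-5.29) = -3510.01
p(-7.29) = 16704.76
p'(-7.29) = -9150.51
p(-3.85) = 1289.67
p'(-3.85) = -1355.94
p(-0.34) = -4.72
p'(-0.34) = 2.26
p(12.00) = 116913.73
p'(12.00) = 39281.03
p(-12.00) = 122040.37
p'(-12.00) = -40566.49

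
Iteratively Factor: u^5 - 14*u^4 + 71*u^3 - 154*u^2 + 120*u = (u)*(u^4 - 14*u^3 + 71*u^2 - 154*u + 120) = u*(u - 4)*(u^3 - 10*u^2 + 31*u - 30) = u*(u - 5)*(u - 4)*(u^2 - 5*u + 6) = u*(u - 5)*(u - 4)*(u - 3)*(u - 2)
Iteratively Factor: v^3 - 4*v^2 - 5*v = (v)*(v^2 - 4*v - 5) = v*(v + 1)*(v - 5)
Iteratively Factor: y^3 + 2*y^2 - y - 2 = (y + 1)*(y^2 + y - 2) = (y - 1)*(y + 1)*(y + 2)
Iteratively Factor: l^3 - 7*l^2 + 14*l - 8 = (l - 2)*(l^2 - 5*l + 4) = (l - 2)*(l - 1)*(l - 4)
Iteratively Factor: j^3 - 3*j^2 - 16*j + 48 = (j - 4)*(j^2 + j - 12) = (j - 4)*(j - 3)*(j + 4)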